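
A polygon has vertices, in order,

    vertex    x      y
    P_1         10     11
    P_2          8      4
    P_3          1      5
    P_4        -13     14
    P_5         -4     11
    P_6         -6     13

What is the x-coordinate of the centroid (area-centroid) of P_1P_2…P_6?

311/202

Apply the shoelace formula. First the cross-terms c_i = x_i·y_{i+1} − x_{i+1}·y_i:
  -48, 36, 79, -87, 14, -196  ⇒  2A = -202, A = -101.
Then Σ (x_i + x_{i+1})·c_i = -933, so x̄ = -933 / (6·(-101)) = 311/202.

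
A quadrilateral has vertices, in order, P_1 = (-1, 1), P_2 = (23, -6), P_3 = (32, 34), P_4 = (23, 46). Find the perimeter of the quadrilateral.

132

|P_1P_2| = √((24)² + (-7)²) = √625 = 25
|P_2P_3| = √((9)² + (40)²) = √1681 = 41
|P_3P_4| = √((-9)² + (12)²) = √225 = 15
|P_4P_1| = √((-24)² + (-45)²) = √2601 = 51
Perimeter = 25 + 41 + 15 + 51 = 132.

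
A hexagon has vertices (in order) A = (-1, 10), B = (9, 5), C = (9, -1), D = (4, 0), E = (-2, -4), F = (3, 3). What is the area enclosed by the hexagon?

61

Apply the shoelace formula: 2A = Σ (x_i·y_{i+1} − x_{i+1}·y_i), indices taken mod 6.
Cross-terms: -95, -54, 4, -16, 6, 33  ⇒  Σ = -122
Area = |Σ|/2 = 61.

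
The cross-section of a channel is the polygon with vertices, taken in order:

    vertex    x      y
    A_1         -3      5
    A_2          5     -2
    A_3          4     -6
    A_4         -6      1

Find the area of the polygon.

50

Σ = (-19) + (-22) + (-32) + (-27) = -100
Area = |Σ|/2 = 50.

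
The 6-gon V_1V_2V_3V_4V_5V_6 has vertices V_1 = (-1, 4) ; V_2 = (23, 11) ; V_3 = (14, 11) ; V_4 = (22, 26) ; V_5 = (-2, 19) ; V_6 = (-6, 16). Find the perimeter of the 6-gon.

|V_1V_2| = √((24)² + (7)²) = √625 = 25
|V_2V_3| = √((-9)² + (0)²) = √81 = 9
|V_3V_4| = √((8)² + (15)²) = √289 = 17
|V_4V_5| = √((-24)² + (-7)²) = √625 = 25
|V_5V_6| = √((-4)² + (-3)²) = √25 = 5
|V_6V_1| = √((5)² + (-12)²) = √169 = 13
Perimeter = 25 + 9 + 17 + 25 + 5 + 13 = 94.

94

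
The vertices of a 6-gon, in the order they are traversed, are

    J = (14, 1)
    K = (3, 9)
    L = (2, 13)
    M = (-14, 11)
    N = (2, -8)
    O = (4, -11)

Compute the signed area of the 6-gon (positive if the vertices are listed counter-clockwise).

Cross-terms: 123, 21, 204, 90, 10, 158  ⇒  Σ = 606
Signed area = Σ/2 = 303 (positive ⇒ counter-clockwise traversal).

303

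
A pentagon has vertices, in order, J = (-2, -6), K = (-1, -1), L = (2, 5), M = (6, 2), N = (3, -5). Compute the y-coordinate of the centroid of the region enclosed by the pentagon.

Apply the shoelace (surveyor's) formula. First the cross-terms c_i = x_i·y_{i+1} − x_{i+1}·y_i:
  -4, -3, -26, -36, -28  ⇒  2A = -97, A = -48.5.
Then Σ (y_i + y_{i+1})·c_i = 250, so ȳ = 250 / (6·(-48.5)) = -250/291.

-250/291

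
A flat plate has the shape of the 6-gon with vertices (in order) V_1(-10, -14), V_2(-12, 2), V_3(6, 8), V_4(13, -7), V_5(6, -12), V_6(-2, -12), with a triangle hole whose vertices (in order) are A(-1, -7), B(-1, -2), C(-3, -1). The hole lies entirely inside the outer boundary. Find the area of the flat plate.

Outer boundary:
Apply the surveyor's formula: 2A = Σ (x_i·y_{i+1} − x_{i+1}·y_i), indices taken mod 6.
Cross-terms: -188, -108, -146, -114, -96, -92  ⇒  Σ = -744
Area = |Σ|/2 = 372.
Hole:
Apply Gauss's area formula: 2A = Σ (x_i·y_{i+1} − x_{i+1}·y_i), indices taken mod 3.
Σ = (-5) + (-5) + (20) = 10
Area = |Σ|/2 = 5.
Net area = 372 − 5 = 367.

367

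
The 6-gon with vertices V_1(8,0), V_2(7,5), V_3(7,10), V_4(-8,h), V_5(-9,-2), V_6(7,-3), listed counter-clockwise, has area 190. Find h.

Write out the shoelace sum; only the two edges meeting at V_4 involve h:
2·Area = [(7·h − (-8)·10) + ((-8)·(-2) − (-9)·h)] + 140
       = 16·h + 236 = 380
⇒ h = 9.

9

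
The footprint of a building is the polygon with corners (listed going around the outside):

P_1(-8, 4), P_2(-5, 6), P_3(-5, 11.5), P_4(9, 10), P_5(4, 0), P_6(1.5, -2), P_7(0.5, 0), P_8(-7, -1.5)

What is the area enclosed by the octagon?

Apply Gauss's area formula: 2A = Σ (x_i·y_{i+1} − x_{i+1}·y_i), indices taken mod 8.
P_1→P_2: (-8)(6) − (-5)(4) = -28
P_2→P_3: (-5)(11.5) − (-5)(6) = -27.5
P_3→P_4: (-5)(10) − (9)(11.5) = -153.5
P_4→P_5: (9)(0) − (4)(10) = -40
P_5→P_6: (4)(-2) − (1.5)(0) = -8
P_6→P_7: (1.5)(0) − (0.5)(-2) = 1
P_7→P_8: (0.5)(-1.5) − (-7)(0) = -0.75
P_8→P_1: (-7)(4) − (-8)(-1.5) = -40
Σ = -296.75
Area = |Σ|/2 = 148.375.

148.375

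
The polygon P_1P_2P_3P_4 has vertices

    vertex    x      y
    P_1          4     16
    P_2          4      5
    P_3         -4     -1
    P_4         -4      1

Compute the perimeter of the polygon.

40

|P_1P_2| = √((0)² + (-11)²) = √121 = 11
|P_2P_3| = √((-8)² + (-6)²) = √100 = 10
|P_3P_4| = √((0)² + (2)²) = √4 = 2
|P_4P_1| = √((8)² + (15)²) = √289 = 17
Perimeter = 11 + 10 + 2 + 17 = 40.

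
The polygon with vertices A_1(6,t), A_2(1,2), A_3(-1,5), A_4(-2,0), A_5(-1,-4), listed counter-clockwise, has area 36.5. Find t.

The doubled signed area Σ (x_i y_{i+1} − x_{i+1} y_i) is linear in t.
With t=0 it equals 61; the coefficient of t is -2 (from the two edges through A_1).
So -2·t + 61 = 2·36.5 = 73 ⇒ t = -6.

-6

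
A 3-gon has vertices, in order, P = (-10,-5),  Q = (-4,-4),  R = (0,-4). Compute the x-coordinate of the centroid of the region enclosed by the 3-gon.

Apply the shoelace formula. First the cross-terms c_i = x_i·y_{i+1} − x_{i+1}·y_i:
  20, 16, -40  ⇒  2A = -4, A = -2.
Then Σ (x_i + x_{i+1})·c_i = 56, so x̄ = 56 / (6·(-2)) = -14/3.

-14/3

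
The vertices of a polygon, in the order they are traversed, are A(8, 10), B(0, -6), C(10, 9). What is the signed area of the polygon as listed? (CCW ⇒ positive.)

Apply the shoelace formula: 2A = Σ (x_i·y_{i+1} − x_{i+1}·y_i), indices taken mod 3.
A→B: (8)(-6) − (0)(10) = -48
B→C: (0)(9) − (10)(-6) = 60
C→A: (10)(10) − (8)(9) = 28
Σ = 40
Signed area = Σ/2 = 20 (positive ⇒ counter-clockwise traversal).

20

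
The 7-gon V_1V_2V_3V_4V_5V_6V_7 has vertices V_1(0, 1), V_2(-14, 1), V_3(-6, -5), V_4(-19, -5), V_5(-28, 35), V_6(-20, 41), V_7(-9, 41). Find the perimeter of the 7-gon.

140

|V_1V_2| = √((-14)² + (0)²) = √196 = 14
|V_2V_3| = √((8)² + (-6)²) = √100 = 10
|V_3V_4| = √((-13)² + (0)²) = √169 = 13
|V_4V_5| = √((-9)² + (40)²) = √1681 = 41
|V_5V_6| = √((8)² + (6)²) = √100 = 10
|V_6V_7| = √((11)² + (0)²) = √121 = 11
|V_7V_1| = √((9)² + (-40)²) = √1681 = 41
Perimeter = 14 + 10 + 13 + 41 + 10 + 11 + 41 = 140.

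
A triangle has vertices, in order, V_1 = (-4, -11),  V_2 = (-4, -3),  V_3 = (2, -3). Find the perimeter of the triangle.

24

|V_1V_2| = √((0)² + (8)²) = √64 = 8
|V_2V_3| = √((6)² + (0)²) = √36 = 6
|V_3V_1| = √((-6)² + (-8)²) = √100 = 10
Perimeter = 8 + 6 + 10 = 24.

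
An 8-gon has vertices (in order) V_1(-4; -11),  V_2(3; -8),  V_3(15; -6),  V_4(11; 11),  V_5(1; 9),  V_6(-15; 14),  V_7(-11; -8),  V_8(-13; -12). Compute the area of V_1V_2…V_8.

516

Apply the surveyor's formula: 2A = Σ (x_i·y_{i+1} − x_{i+1}·y_i), indices taken mod 8.
Cross-terms: 65, 102, 231, 88, 149, 274, 28, 95  ⇒  Σ = 1032
Area = |Σ|/2 = 516.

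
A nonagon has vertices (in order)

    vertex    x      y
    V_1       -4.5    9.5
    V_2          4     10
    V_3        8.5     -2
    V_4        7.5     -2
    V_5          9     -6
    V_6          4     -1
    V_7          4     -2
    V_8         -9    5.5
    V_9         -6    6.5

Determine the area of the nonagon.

Apply Gauss's area formula: 2A = Σ (x_i·y_{i+1} − x_{i+1}·y_i), indices taken mod 9.
Σ = (-83) + (-93) + (-2) + (-27) + (15) + (-4) + (4) + (-25.5) + (-27.75) = -243.25
Area = |Σ|/2 = 121.625.

121.625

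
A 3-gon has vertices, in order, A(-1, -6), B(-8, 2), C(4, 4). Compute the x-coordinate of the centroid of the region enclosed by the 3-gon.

Apply the shoelace (surveyor's) formula. First the cross-terms c_i = x_i·y_{i+1} − x_{i+1}·y_i:
  -50, -40, -20  ⇒  2A = -110, A = -55.
Then Σ (x_i + x_{i+1})·c_i = 550, so x̄ = 550 / (6·(-55)) = -5/3.

-5/3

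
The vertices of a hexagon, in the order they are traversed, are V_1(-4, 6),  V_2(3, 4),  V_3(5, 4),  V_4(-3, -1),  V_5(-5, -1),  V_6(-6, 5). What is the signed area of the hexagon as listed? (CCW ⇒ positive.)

-42

Apply the shoelace formula: 2A = Σ (x_i·y_{i+1} − x_{i+1}·y_i), indices taken mod 6.
Σ = (-34) + (-8) + (7) + (-2) + (-31) + (-16) = -84
Signed area = Σ/2 = -42 (negative ⇒ clockwise traversal).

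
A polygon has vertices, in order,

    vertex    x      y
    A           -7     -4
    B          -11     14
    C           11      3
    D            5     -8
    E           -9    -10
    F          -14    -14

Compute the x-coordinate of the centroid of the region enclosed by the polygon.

-260/183

Apply the surveyor's formula. First the cross-terms c_i = x_i·y_{i+1} − x_{i+1}·y_i:
  -142, -187, -103, -122, -14, -42  ⇒  2A = -610, A = -305.
Then Σ (x_i + x_{i+1})·c_i = 2600, so x̄ = 2600 / (6·(-305)) = -260/183.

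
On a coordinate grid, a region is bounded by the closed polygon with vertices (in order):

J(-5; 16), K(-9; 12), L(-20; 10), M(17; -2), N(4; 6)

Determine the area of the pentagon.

Apply the shoelace (surveyor's) formula: 2A = Σ (x_i·y_{i+1} − x_{i+1}·y_i), indices taken mod 5.
Σ = (84) + (150) + (-130) + (110) + (94) = 308
Area = |Σ|/2 = 154.

154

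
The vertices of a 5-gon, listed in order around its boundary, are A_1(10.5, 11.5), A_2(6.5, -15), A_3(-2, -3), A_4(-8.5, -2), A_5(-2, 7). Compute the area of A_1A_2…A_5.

231.625

Σ = (-232.25) + (-49.5) + (-21.5) + (-63.5) + (-96.5) = -463.25
Area = |Σ|/2 = 231.625.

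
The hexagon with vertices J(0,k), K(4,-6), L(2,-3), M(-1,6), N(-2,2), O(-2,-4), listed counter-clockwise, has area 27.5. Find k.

The doubled signed area Σ (x_i y_{i+1} − x_{i+1} y_i) is linear in k.
With k=0 it equals 31; the coefficient of k is -6 (from the two edges through J).
So -6·k + 31 = 2·27.5 = 55 ⇒ k = -4.

-4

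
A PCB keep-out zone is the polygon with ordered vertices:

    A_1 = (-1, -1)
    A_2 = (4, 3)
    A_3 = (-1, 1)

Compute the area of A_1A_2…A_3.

Apply the shoelace (surveyor's) formula: 2A = Σ (x_i·y_{i+1} − x_{i+1}·y_i), indices taken mod 3.
Cross-terms: 1, 7, 2  ⇒  Σ = 10
Area = |Σ|/2 = 5.

5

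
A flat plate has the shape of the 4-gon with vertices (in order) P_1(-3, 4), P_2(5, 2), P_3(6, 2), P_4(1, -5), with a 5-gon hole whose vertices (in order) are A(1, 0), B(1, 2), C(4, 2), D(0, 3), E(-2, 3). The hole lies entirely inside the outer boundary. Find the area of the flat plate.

30

Outer boundary:
Apply Gauss's area formula: 2A = Σ (x_i·y_{i+1} − x_{i+1}·y_i), indices taken mod 4.
Cross-terms: -26, -2, -32, -11  ⇒  Σ = -71
Area = |Σ|/2 = 35.5.
Hole:
Σ = (2) + (-6) + (12) + (6) + (-3) = 11
Area = |Σ|/2 = 5.5.
Net area = 35.5 − 5.5 = 30.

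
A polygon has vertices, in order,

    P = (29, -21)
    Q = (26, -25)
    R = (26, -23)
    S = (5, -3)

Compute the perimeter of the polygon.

66

|PQ| = √((-3)² + (-4)²) = √25 = 5
|QR| = √((0)² + (2)²) = √4 = 2
|RS| = √((-21)² + (20)²) = √841 = 29
|SP| = √((24)² + (-18)²) = √900 = 30
Perimeter = 5 + 2 + 29 + 30 = 66.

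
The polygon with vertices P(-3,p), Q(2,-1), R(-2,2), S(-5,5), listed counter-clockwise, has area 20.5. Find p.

Write out the shoelace sum; only the two edges meeting at P involve p:
2·Area = [((-5)·p − (-3)·5) + ((-3)·(-1) − 2·p)] + 2
       = -7·p + 20 = 41
⇒ p = -3.

-3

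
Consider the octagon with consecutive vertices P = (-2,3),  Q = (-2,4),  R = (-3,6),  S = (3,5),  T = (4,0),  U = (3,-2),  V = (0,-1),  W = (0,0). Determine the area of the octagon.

P→Q: (-2)(4) − (-2)(3) = -2
Q→R: (-2)(6) − (-3)(4) = 0
R→S: (-3)(5) − (3)(6) = -33
S→T: (3)(0) − (4)(5) = -20
T→U: (4)(-2) − (3)(0) = -8
U→V: (3)(-1) − (0)(-2) = -3
V→W: (0)(0) − (0)(-1) = 0
W→P: (0)(3) − (-2)(0) = 0
Σ = -66
Area = |Σ|/2 = 33.

33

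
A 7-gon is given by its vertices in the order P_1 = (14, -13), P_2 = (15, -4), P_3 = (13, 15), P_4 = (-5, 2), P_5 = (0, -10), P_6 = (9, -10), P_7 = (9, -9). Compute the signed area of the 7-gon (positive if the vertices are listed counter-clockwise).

337.5

Apply the surveyor's formula: 2A = Σ (x_i·y_{i+1} − x_{i+1}·y_i), indices taken mod 7.
P_1→P_2: (14)(-4) − (15)(-13) = 139
P_2→P_3: (15)(15) − (13)(-4) = 277
P_3→P_4: (13)(2) − (-5)(15) = 101
P_4→P_5: (-5)(-10) − (0)(2) = 50
P_5→P_6: (0)(-10) − (9)(-10) = 90
P_6→P_7: (9)(-9) − (9)(-10) = 9
P_7→P_1: (9)(-13) − (14)(-9) = 9
Σ = 675
Signed area = Σ/2 = 337.5 (positive ⇒ counter-clockwise traversal).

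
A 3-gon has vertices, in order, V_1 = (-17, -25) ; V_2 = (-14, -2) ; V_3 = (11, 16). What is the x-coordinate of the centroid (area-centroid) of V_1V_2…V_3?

-20/3

Apply Gauss's area formula. First the cross-terms c_i = x_i·y_{i+1} − x_{i+1}·y_i:
  -316, -202, -3  ⇒  2A = -521, A = -260.5.
Then Σ (x_i + x_{i+1})·c_i = 10420, so x̄ = 10420 / (6·(-260.5)) = -20/3.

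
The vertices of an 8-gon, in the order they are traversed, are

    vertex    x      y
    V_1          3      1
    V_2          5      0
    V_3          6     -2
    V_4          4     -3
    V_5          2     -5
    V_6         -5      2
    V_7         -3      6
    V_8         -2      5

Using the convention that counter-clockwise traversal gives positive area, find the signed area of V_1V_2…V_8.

-52

Cross-terms: -5, -10, -10, -14, -21, -24, -3, -17  ⇒  Σ = -104
Signed area = Σ/2 = -52 (negative ⇒ clockwise traversal).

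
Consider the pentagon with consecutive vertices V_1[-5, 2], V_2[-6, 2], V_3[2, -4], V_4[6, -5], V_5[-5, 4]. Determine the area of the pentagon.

22.5

Apply the surveyor's formula: 2A = Σ (x_i·y_{i+1} − x_{i+1}·y_i), indices taken mod 5.
Σ = (2) + (20) + (14) + (-1) + (10) = 45
Area = |Σ|/2 = 22.5.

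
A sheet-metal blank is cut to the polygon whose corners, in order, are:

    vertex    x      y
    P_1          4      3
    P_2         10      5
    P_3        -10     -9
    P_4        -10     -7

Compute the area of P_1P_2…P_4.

36

Cross-terms: -10, -40, -20, -2  ⇒  Σ = -72
Area = |Σ|/2 = 36.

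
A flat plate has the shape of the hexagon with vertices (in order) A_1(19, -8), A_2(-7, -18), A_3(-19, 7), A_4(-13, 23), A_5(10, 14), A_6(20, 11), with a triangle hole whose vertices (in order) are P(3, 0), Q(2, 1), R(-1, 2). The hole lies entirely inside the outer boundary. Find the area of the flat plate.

1042

Outer boundary:
Apply Gauss's area formula: 2A = Σ (x_i·y_{i+1} − x_{i+1}·y_i), indices taken mod 6.
Σ = (-398) + (-391) + (-346) + (-412) + (-170) + (-369) = -2086
Area = |Σ|/2 = 1043.
Hole:
Apply Gauss's area formula: 2A = Σ (x_i·y_{i+1} − x_{i+1}·y_i), indices taken mod 3.
Σ = (3) + (5) + (-6) = 2
Area = |Σ|/2 = 1.
Net area = 1043 − 1 = 1042.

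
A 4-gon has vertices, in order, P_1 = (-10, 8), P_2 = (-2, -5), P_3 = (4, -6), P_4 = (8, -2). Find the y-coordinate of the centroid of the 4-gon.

Apply Gauss's area formula. First the cross-terms c_i = x_i·y_{i+1} − x_{i+1}·y_i:
  66, 32, 40, 44  ⇒  2A = 182, A = 91.
Then Σ (y_i + y_{i+1})·c_i = -210, so ȳ = -210 / (6·91) = -5/13.

-5/13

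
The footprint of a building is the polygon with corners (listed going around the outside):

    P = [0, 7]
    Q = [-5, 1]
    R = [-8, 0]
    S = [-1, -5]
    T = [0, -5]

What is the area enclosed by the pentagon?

44

Apply Gauss's area formula: 2A = Σ (x_i·y_{i+1} − x_{i+1}·y_i), indices taken mod 5.
P→Q: (0)(1) − (-5)(7) = 35
Q→R: (-5)(0) − (-8)(1) = 8
R→S: (-8)(-5) − (-1)(0) = 40
S→T: (-1)(-5) − (0)(-5) = 5
T→P: (0)(7) − (0)(-5) = 0
Σ = 88
Area = |Σ|/2 = 44.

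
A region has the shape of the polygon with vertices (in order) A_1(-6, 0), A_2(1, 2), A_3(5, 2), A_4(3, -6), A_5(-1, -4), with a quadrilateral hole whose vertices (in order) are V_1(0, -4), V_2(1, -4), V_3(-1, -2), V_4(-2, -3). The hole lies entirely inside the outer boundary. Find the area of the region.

46.5

Outer boundary:
Apply the shoelace (surveyor's) formula: 2A = Σ (x_i·y_{i+1} − x_{i+1}·y_i), indices taken mod 5.
Σ = (-12) + (-8) + (-36) + (-18) + (-24) = -98
Area = |Σ|/2 = 49.
Hole:
Apply Gauss's area formula: 2A = Σ (x_i·y_{i+1} − x_{i+1}·y_i), indices taken mod 4.
V_1→V_2: (0)(-4) − (1)(-4) = 4
V_2→V_3: (1)(-2) − (-1)(-4) = -6
V_3→V_4: (-1)(-3) − (-2)(-2) = -1
V_4→V_1: (-2)(-4) − (0)(-3) = 8
Σ = 5
Area = |Σ|/2 = 2.5.
Net area = 49 − 2.5 = 46.5.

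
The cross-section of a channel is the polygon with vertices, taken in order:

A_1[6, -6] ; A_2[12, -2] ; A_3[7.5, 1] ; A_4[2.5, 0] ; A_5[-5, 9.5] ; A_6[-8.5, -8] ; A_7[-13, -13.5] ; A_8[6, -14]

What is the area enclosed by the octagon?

Σ = (60) + (27) + (-2.5) + (23.75) + (120.75) + (10.75) + (263) + (48) = 550.75
Area = |Σ|/2 = 275.375.

275.375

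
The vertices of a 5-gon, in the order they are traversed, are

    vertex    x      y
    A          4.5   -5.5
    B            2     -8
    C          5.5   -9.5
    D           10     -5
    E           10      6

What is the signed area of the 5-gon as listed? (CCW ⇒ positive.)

47.75

Cross-terms: -25, 25, 67.5, 110, -82  ⇒  Σ = 95.5
Signed area = Σ/2 = 47.75 (positive ⇒ counter-clockwise traversal).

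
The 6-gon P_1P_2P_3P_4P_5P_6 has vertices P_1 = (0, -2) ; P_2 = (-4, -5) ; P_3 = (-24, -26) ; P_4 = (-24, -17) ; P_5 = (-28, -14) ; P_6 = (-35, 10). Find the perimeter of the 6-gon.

110

|P_1P_2| = √((-4)² + (-3)²) = √25 = 5
|P_2P_3| = √((-20)² + (-21)²) = √841 = 29
|P_3P_4| = √((0)² + (9)²) = √81 = 9
|P_4P_5| = √((-4)² + (3)²) = √25 = 5
|P_5P_6| = √((-7)² + (24)²) = √625 = 25
|P_6P_1| = √((35)² + (-12)²) = √1369 = 37
Perimeter = 5 + 29 + 9 + 5 + 25 + 37 = 110.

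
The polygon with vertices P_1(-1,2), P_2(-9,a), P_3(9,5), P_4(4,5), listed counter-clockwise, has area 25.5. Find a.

-4

The doubled signed area Σ (x_i y_{i+1} − x_{i+1} y_i) is linear in a.
With a=0 it equals 11; the coefficient of a is -10 (from the two edges through P_2).
So -10·a + 11 = 2·25.5 = 51 ⇒ a = -4.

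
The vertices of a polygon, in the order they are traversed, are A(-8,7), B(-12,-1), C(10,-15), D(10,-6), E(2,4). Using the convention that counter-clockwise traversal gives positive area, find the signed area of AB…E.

235

Apply the shoelace (surveyor's) formula: 2A = Σ (x_i·y_{i+1} − x_{i+1}·y_i), indices taken mod 5.
Σ = (92) + (190) + (90) + (52) + (46) = 470
Signed area = Σ/2 = 235 (positive ⇒ counter-clockwise traversal).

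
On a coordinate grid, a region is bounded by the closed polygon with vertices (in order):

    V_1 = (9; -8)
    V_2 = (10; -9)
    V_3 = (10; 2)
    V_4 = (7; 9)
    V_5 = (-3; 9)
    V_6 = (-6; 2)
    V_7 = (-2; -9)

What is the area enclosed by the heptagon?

Apply the shoelace (surveyor's) formula: 2A = Σ (x_i·y_{i+1} − x_{i+1}·y_i), indices taken mod 7.
Σ = (-1) + (110) + (76) + (90) + (48) + (58) + (97) = 478
Area = |Σ|/2 = 239.

239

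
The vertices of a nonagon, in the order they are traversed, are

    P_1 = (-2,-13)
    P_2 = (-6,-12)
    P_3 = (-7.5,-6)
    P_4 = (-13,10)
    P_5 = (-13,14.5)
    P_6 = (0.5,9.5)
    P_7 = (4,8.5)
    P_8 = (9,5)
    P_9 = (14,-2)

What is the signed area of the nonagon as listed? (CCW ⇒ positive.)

-407.25

Apply the shoelace formula: 2A = Σ (x_i·y_{i+1} − x_{i+1}·y_i), indices taken mod 9.
Cross-terms: -54, -54, -153, -58.5, -130.75, -33.75, -56.5, -88, -186  ⇒  Σ = -814.5
Signed area = Σ/2 = -407.25 (negative ⇒ clockwise traversal).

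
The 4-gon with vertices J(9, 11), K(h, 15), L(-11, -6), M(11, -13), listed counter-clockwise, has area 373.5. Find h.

Write out the shoelace sum; only the two edges meeting at K involve h:
2·Area = [(9·15 − h·11) + (h·(-6) − (-11)·15)] + 447
       = -17·h + 747 = 747
⇒ h = 0.

0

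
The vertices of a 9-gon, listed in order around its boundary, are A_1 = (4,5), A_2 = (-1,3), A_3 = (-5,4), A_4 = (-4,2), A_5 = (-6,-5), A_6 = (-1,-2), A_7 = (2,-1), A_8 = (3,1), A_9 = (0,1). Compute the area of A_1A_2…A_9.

Apply the shoelace formula: 2A = Σ (x_i·y_{i+1} − x_{i+1}·y_i), indices taken mod 9.
Σ = (17) + (11) + (6) + (32) + (7) + (5) + (5) + (3) + (-4) = 82
Area = |Σ|/2 = 41.

41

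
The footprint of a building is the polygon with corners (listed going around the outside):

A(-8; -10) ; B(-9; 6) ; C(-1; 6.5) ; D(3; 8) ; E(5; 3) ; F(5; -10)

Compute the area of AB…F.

222

Apply Gauss's area formula: 2A = Σ (x_i·y_{i+1} − x_{i+1}·y_i), indices taken mod 6.
Σ = (-138) + (-52.5) + (-27.5) + (-31) + (-65) + (-130) = -444
Area = |Σ|/2 = 222.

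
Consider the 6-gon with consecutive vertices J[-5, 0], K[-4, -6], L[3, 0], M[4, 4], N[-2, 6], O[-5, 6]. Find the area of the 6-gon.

J→K: (-5)(-6) − (-4)(0) = 30
K→L: (-4)(0) − (3)(-6) = 18
L→M: (3)(4) − (4)(0) = 12
M→N: (4)(6) − (-2)(4) = 32
N→O: (-2)(6) − (-5)(6) = 18
O→J: (-5)(0) − (-5)(6) = 30
Σ = 140
Area = |Σ|/2 = 70.

70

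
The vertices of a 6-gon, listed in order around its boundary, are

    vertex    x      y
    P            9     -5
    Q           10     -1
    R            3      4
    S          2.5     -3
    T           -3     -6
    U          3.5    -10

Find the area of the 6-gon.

Apply Gauss's area formula: 2A = Σ (x_i·y_{i+1} − x_{i+1}·y_i), indices taken mod 6.
P→Q: (9)(-1) − (10)(-5) = 41
Q→R: (10)(4) − (3)(-1) = 43
R→S: (3)(-3) − (2.5)(4) = -19
S→T: (2.5)(-6) − (-3)(-3) = -24
T→U: (-3)(-10) − (3.5)(-6) = 51
U→P: (3.5)(-5) − (9)(-10) = 72.5
Σ = 164.5
Area = |Σ|/2 = 82.25.

82.25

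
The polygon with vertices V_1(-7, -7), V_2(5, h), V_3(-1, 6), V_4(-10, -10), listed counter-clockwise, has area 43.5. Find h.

8

The doubled signed area Σ (x_i y_{i+1} − x_{i+1} y_i) is linear in h.
With h=0 it equals 135; the coefficient of h is -6 (from the two edges through V_2).
So -6·h + 135 = 2·43.5 = 87 ⇒ h = 8.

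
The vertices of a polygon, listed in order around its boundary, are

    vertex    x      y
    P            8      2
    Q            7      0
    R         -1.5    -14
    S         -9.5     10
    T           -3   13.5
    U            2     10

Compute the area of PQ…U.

245.625

Apply the shoelace formula: 2A = Σ (x_i·y_{i+1} − x_{i+1}·y_i), indices taken mod 6.
P→Q: (8)(0) − (7)(2) = -14
Q→R: (7)(-14) − (-1.5)(0) = -98
R→S: (-1.5)(10) − (-9.5)(-14) = -148
S→T: (-9.5)(13.5) − (-3)(10) = -98.25
T→U: (-3)(10) − (2)(13.5) = -57
U→P: (2)(2) − (8)(10) = -76
Σ = -491.25
Area = |Σ|/2 = 245.625.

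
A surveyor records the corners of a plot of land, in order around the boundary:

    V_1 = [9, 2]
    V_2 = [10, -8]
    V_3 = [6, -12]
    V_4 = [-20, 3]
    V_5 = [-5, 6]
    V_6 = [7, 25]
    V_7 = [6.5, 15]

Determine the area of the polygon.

Apply the shoelace formula: 2A = Σ (x_i·y_{i+1} − x_{i+1}·y_i), indices taken mod 7.
Σ = (-92) + (-72) + (-222) + (-105) + (-167) + (-57.5) + (-122) = -837.5
Area = |Σ|/2 = 418.75.

418.75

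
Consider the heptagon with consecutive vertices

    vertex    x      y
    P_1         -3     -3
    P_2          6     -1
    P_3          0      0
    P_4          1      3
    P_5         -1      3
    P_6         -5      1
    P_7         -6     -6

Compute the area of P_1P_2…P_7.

Σ = (21) + (0) + (0) + (6) + (14) + (36) + (0) = 77
Area = |Σ|/2 = 38.5.

38.5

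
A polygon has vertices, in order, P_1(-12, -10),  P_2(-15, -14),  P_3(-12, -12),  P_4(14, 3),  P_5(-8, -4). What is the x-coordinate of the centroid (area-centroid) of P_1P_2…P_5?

-689/243

Apply the surveyor's formula. First the cross-terms c_i = x_i·y_{i+1} − x_{i+1}·y_i:
  18, 12, 132, -32, 32  ⇒  2A = 162, A = 81.
Then Σ (x_i + x_{i+1})·c_i = -1378, so x̄ = -1378 / (6·81) = -689/243.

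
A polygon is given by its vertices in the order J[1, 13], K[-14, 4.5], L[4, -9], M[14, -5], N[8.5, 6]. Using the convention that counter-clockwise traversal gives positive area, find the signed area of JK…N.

315.75

Σ = (186.5) + (108) + (106) + (126.5) + (104.5) = 631.5
Signed area = Σ/2 = 315.75 (positive ⇒ counter-clockwise traversal).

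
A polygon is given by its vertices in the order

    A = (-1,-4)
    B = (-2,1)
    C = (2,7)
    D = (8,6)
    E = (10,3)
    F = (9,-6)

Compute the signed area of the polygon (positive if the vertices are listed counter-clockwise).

Cross-terms: -9, -16, -44, -36, -87, -42  ⇒  Σ = -234
Signed area = Σ/2 = -117 (negative ⇒ clockwise traversal).

-117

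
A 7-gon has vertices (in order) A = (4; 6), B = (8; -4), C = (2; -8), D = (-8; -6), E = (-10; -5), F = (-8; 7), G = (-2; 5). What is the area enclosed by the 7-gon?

A→B: (4)(-4) − (8)(6) = -64
B→C: (8)(-8) − (2)(-4) = -56
C→D: (2)(-6) − (-8)(-8) = -76
D→E: (-8)(-5) − (-10)(-6) = -20
E→F: (-10)(7) − (-8)(-5) = -110
F→G: (-8)(5) − (-2)(7) = -26
G→A: (-2)(6) − (4)(5) = -32
Σ = -384
Area = |Σ|/2 = 192.

192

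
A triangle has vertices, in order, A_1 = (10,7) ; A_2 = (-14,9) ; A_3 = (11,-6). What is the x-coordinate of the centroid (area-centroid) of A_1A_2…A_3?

7/3

Apply Gauss's area formula. First the cross-terms c_i = x_i·y_{i+1} − x_{i+1}·y_i:
  188, -15, 137  ⇒  2A = 310, A = 155.
Then Σ (x_i + x_{i+1})·c_i = 2170, so x̄ = 2170 / (6·155) = 7/3.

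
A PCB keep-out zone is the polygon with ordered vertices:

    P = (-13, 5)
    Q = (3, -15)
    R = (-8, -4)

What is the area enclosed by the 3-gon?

22

Apply the surveyor's formula: 2A = Σ (x_i·y_{i+1} − x_{i+1}·y_i), indices taken mod 3.
Σ = (180) + (-132) + (-92) = -44
Area = |Σ|/2 = 22.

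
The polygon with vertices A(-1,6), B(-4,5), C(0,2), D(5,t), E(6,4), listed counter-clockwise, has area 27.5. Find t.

The doubled signed area Σ (x_i y_{i+1} − x_{i+1} y_i) is linear in t.
With t=0 it equals 61; the coefficient of t is -6 (from the two edges through D).
So -6·t + 61 = 2·27.5 = 55 ⇒ t = 1.

1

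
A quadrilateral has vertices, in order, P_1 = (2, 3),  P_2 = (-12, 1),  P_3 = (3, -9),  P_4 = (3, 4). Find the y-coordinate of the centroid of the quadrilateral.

-292/183

Apply the surveyor's formula. First the cross-terms c_i = x_i·y_{i+1} − x_{i+1}·y_i:
  38, 105, 39, 1  ⇒  2A = 183, A = 91.5.
Then Σ (y_i + y_{i+1})·c_i = -876, so ȳ = -876 / (6·91.5) = -292/183.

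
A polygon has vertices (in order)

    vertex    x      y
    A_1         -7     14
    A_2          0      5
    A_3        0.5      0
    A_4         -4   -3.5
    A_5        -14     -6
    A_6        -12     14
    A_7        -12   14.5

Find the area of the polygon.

Apply the shoelace (surveyor's) formula: 2A = Σ (x_i·y_{i+1} − x_{i+1}·y_i), indices taken mod 7.
Σ = (-35) + (-2.5) + (-1.75) + (-25) + (-268) + (-6) + (-66.5) = -404.75
Area = |Σ|/2 = 202.375.

202.375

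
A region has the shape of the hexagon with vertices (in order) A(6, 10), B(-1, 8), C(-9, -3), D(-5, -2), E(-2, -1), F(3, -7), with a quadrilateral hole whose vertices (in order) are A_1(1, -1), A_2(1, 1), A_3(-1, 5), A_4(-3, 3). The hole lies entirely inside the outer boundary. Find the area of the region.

Outer boundary:
Σ = (58) + (75) + (3) + (1) + (17) + (72) = 226
Area = |Σ|/2 = 113.
Hole:
Apply Gauss's area formula: 2A = Σ (x_i·y_{i+1} − x_{i+1}·y_i), indices taken mod 4.
Cross-terms: 2, 6, 12, 0  ⇒  Σ = 20
Area = |Σ|/2 = 10.
Net area = 113 − 10 = 103.

103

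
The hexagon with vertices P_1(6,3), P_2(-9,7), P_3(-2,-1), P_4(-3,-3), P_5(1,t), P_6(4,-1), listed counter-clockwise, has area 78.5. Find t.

-6

The doubled signed area Σ (x_i y_{i+1} − x_{i+1} y_i) is linear in t.
With t=0 it equals 115; the coefficient of t is -7 (from the two edges through P_5).
So -7·t + 115 = 2·78.5 = 157 ⇒ t = -6.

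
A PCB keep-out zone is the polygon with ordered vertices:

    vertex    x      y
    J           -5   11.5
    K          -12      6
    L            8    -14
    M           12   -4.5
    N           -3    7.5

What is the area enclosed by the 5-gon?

Cross-terms: 108, 120, 132, 76.5, 3  ⇒  Σ = 439.5
Area = |Σ|/2 = 219.75.

219.75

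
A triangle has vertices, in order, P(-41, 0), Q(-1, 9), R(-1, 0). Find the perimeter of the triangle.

|PQ| = √((40)² + (9)²) = √1681 = 41
|QR| = √((0)² + (-9)²) = √81 = 9
|RP| = √((-40)² + (0)²) = √1600 = 40
Perimeter = 41 + 9 + 40 = 90.

90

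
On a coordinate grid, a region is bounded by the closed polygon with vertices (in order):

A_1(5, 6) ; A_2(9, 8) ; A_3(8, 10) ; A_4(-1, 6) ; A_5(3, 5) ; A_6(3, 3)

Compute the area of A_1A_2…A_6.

Apply Gauss's area formula: 2A = Σ (x_i·y_{i+1} − x_{i+1}·y_i), indices taken mod 6.
Σ = (-14) + (26) + (58) + (-23) + (-6) + (3) = 44
Area = |Σ|/2 = 22.

22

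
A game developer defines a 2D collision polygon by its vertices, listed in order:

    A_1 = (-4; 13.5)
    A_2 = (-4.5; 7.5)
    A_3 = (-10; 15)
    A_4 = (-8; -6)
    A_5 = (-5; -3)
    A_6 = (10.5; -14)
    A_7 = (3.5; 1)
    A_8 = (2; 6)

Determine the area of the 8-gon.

Apply the shoelace formula: 2A = Σ (x_i·y_{i+1} − x_{i+1}·y_i), indices taken mod 8.
Cross-terms: 30.75, 7.5, 180, -6, 101.5, 59.5, 19, 51  ⇒  Σ = 443.25
Area = |Σ|/2 = 221.625.

221.625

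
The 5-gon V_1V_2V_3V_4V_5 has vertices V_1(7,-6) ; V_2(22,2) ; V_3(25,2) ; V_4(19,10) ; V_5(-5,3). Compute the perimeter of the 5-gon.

70

|V_1V_2| = √((15)² + (8)²) = √289 = 17
|V_2V_3| = √((3)² + (0)²) = √9 = 3
|V_3V_4| = √((-6)² + (8)²) = √100 = 10
|V_4V_5| = √((-24)² + (-7)²) = √625 = 25
|V_5V_1| = √((12)² + (-9)²) = √225 = 15
Perimeter = 17 + 3 + 10 + 25 + 15 = 70.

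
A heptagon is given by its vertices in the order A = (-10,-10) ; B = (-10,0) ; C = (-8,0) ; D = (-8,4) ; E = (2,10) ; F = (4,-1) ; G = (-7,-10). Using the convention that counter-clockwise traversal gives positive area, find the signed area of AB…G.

Apply the shoelace formula: 2A = Σ (x_i·y_{i+1} − x_{i+1}·y_i), indices taken mod 7.
Σ = (-100) + (0) + (-32) + (-88) + (-42) + (-47) + (-30) = -339
Signed area = Σ/2 = -169.5 (negative ⇒ clockwise traversal).

-169.5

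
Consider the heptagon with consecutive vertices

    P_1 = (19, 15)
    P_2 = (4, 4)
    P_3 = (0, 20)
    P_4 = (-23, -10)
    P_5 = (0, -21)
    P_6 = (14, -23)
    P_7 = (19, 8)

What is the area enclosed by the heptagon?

Apply the surveyor's formula: 2A = Σ (x_i·y_{i+1} − x_{i+1}·y_i), indices taken mod 7.
Cross-terms: 16, 80, 460, 483, 294, 549, 133  ⇒  Σ = 2015
Area = |Σ|/2 = 1007.5.

1007.5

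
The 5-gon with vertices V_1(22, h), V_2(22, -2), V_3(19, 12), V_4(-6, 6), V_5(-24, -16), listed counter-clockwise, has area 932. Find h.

Write out the shoelace sum; only the two edges meeting at V_1 involve h:
2·Area = [((-24)·h − 22·(-16)) + (22·(-2) − 22·h)] + 728
       = -46·h + 1036 = 1864
⇒ h = -18.

-18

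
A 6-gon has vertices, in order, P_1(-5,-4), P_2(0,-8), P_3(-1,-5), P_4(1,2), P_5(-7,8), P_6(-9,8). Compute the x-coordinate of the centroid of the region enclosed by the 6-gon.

Apply Gauss's area formula. First the cross-terms c_i = x_i·y_{i+1} − x_{i+1}·y_i:
  40, -8, 3, 22, 16, 76  ⇒  2A = 149, A = 74.5.
Then Σ (x_i + x_{i+1})·c_i = -1644, so x̄ = -1644 / (6·74.5) = -548/149.

-548/149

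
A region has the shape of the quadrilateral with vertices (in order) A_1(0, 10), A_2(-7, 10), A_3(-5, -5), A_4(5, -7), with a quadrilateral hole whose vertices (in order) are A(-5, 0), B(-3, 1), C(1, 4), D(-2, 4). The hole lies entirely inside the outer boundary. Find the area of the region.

125.5

Outer boundary:
A_1→A_2: (0)(10) − (-7)(10) = 70
A_2→A_3: (-7)(-5) − (-5)(10) = 85
A_3→A_4: (-5)(-7) − (5)(-5) = 60
A_4→A_1: (5)(10) − (0)(-7) = 50
Σ = 265
Area = |Σ|/2 = 132.5.
Hole:
Σ = (-5) + (-13) + (12) + (20) = 14
Area = |Σ|/2 = 7.
Net area = 132.5 − 7 = 125.5.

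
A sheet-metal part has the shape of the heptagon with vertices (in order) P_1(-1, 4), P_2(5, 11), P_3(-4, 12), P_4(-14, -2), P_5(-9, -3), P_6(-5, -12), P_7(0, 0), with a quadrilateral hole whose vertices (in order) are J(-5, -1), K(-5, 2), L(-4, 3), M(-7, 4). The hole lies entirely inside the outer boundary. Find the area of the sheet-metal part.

178

Outer boundary:
Σ = (-31) + (104) + (176) + (24) + (93) + (0) + (0) = 366
Area = |Σ|/2 = 183.
Hole:
Apply the shoelace formula: 2A = Σ (x_i·y_{i+1} − x_{i+1}·y_i), indices taken mod 4.
Σ = (-15) + (-7) + (5) + (27) = 10
Area = |Σ|/2 = 5.
Net area = 183 − 5 = 178.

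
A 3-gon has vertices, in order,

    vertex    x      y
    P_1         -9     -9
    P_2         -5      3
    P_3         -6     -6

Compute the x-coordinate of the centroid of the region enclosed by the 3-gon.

-20/3

Apply the surveyor's formula. First the cross-terms c_i = x_i·y_{i+1} − x_{i+1}·y_i:
  -72, 48, 0  ⇒  2A = -24, A = -12.
Then Σ (x_i + x_{i+1})·c_i = 480, so x̄ = 480 / (6·(-12)) = -20/3.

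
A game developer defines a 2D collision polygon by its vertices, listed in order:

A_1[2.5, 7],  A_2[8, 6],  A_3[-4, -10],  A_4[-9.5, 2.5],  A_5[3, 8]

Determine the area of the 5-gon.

Σ = (-41) + (-56) + (-105) + (-83.5) + (1) = -284.5
Area = |Σ|/2 = 142.25.

142.25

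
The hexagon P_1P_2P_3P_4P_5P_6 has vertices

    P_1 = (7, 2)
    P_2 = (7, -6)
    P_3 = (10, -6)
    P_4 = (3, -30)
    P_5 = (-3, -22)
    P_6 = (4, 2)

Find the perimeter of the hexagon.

74

|P_1P_2| = √((0)² + (-8)²) = √64 = 8
|P_2P_3| = √((3)² + (0)²) = √9 = 3
|P_3P_4| = √((-7)² + (-24)²) = √625 = 25
|P_4P_5| = √((-6)² + (8)²) = √100 = 10
|P_5P_6| = √((7)² + (24)²) = √625 = 25
|P_6P_1| = √((3)² + (0)²) = √9 = 3
Perimeter = 8 + 3 + 25 + 10 + 25 + 3 = 74.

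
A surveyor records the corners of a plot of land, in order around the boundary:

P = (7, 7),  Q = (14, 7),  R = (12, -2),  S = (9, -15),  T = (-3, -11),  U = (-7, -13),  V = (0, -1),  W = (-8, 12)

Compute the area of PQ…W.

Apply the shoelace formula: 2A = Σ (x_i·y_{i+1} − x_{i+1}·y_i), indices taken mod 8.
Cross-terms: -49, -112, -162, -144, -38, 7, -8, -140  ⇒  Σ = -646
Area = |Σ|/2 = 323.

323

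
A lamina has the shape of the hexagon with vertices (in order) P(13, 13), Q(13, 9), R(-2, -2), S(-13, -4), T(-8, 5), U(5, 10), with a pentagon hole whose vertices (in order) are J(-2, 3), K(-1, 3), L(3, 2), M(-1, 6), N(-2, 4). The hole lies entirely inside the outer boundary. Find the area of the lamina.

Outer boundary:
Apply the shoelace formula: 2A = Σ (x_i·y_{i+1} − x_{i+1}·y_i), indices taken mod 6.
Cross-terms: -52, -8, -18, -97, -105, -65  ⇒  Σ = -345
Area = |Σ|/2 = 172.5.
Hole:
Σ = (-3) + (-11) + (20) + (8) + (2) = 16
Area = |Σ|/2 = 8.
Net area = 172.5 − 8 = 164.5.

164.5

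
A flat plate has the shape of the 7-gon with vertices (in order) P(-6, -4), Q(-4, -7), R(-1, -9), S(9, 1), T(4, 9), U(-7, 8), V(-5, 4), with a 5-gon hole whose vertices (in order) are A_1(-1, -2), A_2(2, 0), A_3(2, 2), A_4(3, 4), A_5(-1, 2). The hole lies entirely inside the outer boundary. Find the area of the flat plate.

Outer boundary:
Apply the surveyor's formula: 2A = Σ (x_i·y_{i+1} − x_{i+1}·y_i), indices taken mod 7.
Σ = (26) + (29) + (80) + (77) + (95) + (12) + (44) = 363
Area = |Σ|/2 = 181.5.
Hole:
Cross-terms: 4, 4, 2, 10, 4  ⇒  Σ = 24
Area = |Σ|/2 = 12.
Net area = 181.5 − 12 = 169.5.

169.5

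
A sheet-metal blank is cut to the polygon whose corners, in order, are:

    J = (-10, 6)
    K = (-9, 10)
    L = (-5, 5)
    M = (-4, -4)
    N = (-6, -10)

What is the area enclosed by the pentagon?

60.5

Apply the shoelace (surveyor's) formula: 2A = Σ (x_i·y_{i+1} − x_{i+1}·y_i), indices taken mod 5.
Σ = (-46) + (5) + (40) + (16) + (-136) = -121
Area = |Σ|/2 = 60.5.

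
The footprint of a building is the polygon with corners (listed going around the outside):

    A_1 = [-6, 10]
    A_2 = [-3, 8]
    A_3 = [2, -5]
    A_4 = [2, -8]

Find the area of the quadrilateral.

Σ = (-18) + (-1) + (-6) + (-28) = -53
Area = |Σ|/2 = 26.5.

26.5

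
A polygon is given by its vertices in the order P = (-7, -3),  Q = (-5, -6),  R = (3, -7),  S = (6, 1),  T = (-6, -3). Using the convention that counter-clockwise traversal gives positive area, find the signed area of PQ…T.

Σ = (27) + (53) + (45) + (-12) + (-3) = 110
Signed area = Σ/2 = 55 (positive ⇒ counter-clockwise traversal).

55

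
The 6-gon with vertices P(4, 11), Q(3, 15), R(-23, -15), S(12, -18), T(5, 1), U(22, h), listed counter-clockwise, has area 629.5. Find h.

16

Write out the shoelace sum; only the two edges meeting at U involve h:
2·Area = [(5·h − 22·1) + (22·11 − 4·h)] + 1023
       = 1·h + 1243 = 1259
⇒ h = 16.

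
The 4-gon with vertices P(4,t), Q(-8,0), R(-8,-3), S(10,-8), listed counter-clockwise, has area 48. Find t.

-3

Write out the shoelace sum; only the two edges meeting at P involve t:
2·Area = [(10·t − 4·(-8)) + (4·0 − (-8)·t)] + 118
       = 18·t + 150 = 96
⇒ t = -3.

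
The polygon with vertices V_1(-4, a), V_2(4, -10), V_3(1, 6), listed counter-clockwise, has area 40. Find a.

6

The doubled signed area Σ (x_i y_{i+1} − x_{i+1} y_i) is linear in a.
With a=0 it equals 98; the coefficient of a is -3 (from the two edges through V_1).
So -3·a + 98 = 2·40 = 80 ⇒ a = 6.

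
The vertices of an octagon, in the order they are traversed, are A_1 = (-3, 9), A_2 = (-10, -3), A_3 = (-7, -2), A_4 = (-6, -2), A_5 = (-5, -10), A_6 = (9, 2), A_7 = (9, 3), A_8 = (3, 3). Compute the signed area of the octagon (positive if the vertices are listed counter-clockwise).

Cross-terms: 99, -1, 2, 50, 80, 9, 18, 36  ⇒  Σ = 293
Signed area = Σ/2 = 146.5 (positive ⇒ counter-clockwise traversal).

146.5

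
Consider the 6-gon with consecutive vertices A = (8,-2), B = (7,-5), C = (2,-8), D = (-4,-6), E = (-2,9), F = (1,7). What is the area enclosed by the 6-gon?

Σ = (-26) + (-46) + (-44) + (-48) + (-23) + (-58) = -245
Area = |Σ|/2 = 122.5.

122.5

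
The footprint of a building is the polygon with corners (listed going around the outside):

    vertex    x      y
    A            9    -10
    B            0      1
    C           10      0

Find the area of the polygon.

50.5

A→B: (9)(1) − (0)(-10) = 9
B→C: (0)(0) − (10)(1) = -10
C→A: (10)(-10) − (9)(0) = -100
Σ = -101
Area = |Σ|/2 = 50.5.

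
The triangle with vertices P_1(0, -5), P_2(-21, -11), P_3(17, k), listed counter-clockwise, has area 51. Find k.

Write out the shoelace sum; only the two edges meeting at P_3 involve k:
2·Area = [((-21)·k − 17·(-11)) + (17·(-5) − 0·k)] + -105
       = -21·k + -3 = 102
⇒ k = -5.

-5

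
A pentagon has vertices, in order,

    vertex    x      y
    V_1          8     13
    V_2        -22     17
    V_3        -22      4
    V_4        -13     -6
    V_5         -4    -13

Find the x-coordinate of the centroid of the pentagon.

Apply Gauss's area formula. First the cross-terms c_i = x_i·y_{i+1} − x_{i+1}·y_i:
  422, 286, 184, 145, 52  ⇒  2A = 1089, A = 544.5.
Then Σ (x_i + x_{i+1})·c_i = -27189, so x̄ = -27189 / (6·544.5) = -1007/121.

-1007/121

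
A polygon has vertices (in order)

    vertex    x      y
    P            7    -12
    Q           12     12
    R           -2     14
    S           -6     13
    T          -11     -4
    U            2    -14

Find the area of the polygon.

440.5

Apply the surveyor's formula: 2A = Σ (x_i·y_{i+1} − x_{i+1}·y_i), indices taken mod 6.
Σ = (228) + (192) + (58) + (167) + (162) + (74) = 881
Area = |Σ|/2 = 440.5.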